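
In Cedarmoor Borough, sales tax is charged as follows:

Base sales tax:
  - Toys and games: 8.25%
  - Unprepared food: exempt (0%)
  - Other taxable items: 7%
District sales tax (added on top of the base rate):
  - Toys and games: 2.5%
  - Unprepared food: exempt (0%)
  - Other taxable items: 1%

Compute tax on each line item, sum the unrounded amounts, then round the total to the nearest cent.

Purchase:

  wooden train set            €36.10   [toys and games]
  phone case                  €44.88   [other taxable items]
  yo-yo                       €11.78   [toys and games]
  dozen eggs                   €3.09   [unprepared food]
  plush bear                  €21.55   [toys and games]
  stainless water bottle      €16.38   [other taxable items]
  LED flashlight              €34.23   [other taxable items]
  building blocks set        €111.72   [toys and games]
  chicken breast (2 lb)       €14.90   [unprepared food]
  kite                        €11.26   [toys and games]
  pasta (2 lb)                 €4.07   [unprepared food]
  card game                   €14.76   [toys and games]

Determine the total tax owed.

€29.91

Wooden train set €36.10: toys and games → 8.25% + 2.5% district = 10.75% → €3.88075
Phone case €44.88: other taxable items → 7% + 1% district = 8% → €3.5904
Yo-yo €11.78: toys and games → 8.25% + 2.5% district = 10.75% → €1.26635
Dozen eggs €3.09: unprepared food → 0% + 0% district = 0% → €0.00
Plush bear €21.55: toys and games → 8.25% + 2.5% district = 10.75% → €2.316625
Stainless water bottle €16.38: other taxable items → 7% + 1% district = 8% → €1.3104
LED flashlight €34.23: other taxable items → 7% + 1% district = 8% → €2.7384
Building blocks set €111.72: toys and games → 8.25% + 2.5% district = 10.75% → €12.0099
Chicken breast (2 lb) €14.90: unprepared food → 0% + 0% district = 0% → €0.00
Kite €11.26: toys and games → 8.25% + 2.5% district = 10.75% → €1.21045
Pasta (2 lb) €4.07: unprepared food → 0% + 0% district = 0% → €0.00
Card game €14.76: toys and games → 8.25% + 2.5% district = 10.75% → €1.5867
Unrounded tax sum = €29.909975 → €29.91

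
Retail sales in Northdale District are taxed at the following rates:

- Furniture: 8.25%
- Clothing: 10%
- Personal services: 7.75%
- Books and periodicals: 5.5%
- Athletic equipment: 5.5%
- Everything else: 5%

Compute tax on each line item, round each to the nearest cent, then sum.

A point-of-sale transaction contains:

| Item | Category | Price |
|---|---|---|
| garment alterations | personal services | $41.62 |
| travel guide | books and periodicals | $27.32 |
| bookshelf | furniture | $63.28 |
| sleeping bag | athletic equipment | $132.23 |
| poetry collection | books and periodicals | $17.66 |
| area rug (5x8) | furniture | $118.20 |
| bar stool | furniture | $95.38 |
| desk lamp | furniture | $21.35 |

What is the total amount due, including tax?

Garment alterations $41.62: personal services → 7.75% → $3.23
Travel guide $27.32: books and periodicals → 5.5% → $1.50
Bookshelf $63.28: furniture → 8.25% → $5.22
Sleeping bag $132.23: athletic equipment → 5.5% → $7.27
Poetry collection $17.66: books and periodicals → 5.5% → $0.97
Area rug (5x8) $118.20: furniture → 8.25% → $9.75
Bar stool $95.38: furniture → 8.25% → $7.87
Desk lamp $21.35: furniture → 8.25% → $1.76
Subtotal = $517.04; tax = $37.57; total due = $554.61

$554.61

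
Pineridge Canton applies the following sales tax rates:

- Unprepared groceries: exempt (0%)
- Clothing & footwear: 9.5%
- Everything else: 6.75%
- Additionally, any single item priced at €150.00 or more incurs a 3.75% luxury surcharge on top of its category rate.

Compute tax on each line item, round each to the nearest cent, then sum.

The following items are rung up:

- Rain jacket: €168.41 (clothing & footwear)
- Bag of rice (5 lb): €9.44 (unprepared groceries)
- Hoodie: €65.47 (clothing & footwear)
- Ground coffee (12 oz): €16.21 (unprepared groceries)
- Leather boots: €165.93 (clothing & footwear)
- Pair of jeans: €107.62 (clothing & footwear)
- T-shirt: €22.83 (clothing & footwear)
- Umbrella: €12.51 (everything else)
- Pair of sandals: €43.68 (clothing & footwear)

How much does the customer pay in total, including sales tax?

Rain jacket €168.41: clothing & footwear → 9.5% + 3.75% surcharge = 13.25% → €22.31
Bag of rice (5 lb) €9.44: unprepared groceries → 0% → €0.00
Hoodie €65.47: clothing & footwear → 9.5% → €6.22
Ground coffee (12 oz) €16.21: unprepared groceries → 0% → €0.00
Leather boots €165.93: clothing & footwear → 9.5% + 3.75% surcharge = 13.25% → €21.99
Pair of jeans €107.62: clothing & footwear → 9.5% → €10.22
T-shirt €22.83: clothing & footwear → 9.5% → €2.17
Umbrella €12.51: everything else → 6.75% → €0.84
Pair of sandals €43.68: clothing & footwear → 9.5% → €4.15
Subtotal = €612.10; tax = €67.90; total due = €680.00

€680.00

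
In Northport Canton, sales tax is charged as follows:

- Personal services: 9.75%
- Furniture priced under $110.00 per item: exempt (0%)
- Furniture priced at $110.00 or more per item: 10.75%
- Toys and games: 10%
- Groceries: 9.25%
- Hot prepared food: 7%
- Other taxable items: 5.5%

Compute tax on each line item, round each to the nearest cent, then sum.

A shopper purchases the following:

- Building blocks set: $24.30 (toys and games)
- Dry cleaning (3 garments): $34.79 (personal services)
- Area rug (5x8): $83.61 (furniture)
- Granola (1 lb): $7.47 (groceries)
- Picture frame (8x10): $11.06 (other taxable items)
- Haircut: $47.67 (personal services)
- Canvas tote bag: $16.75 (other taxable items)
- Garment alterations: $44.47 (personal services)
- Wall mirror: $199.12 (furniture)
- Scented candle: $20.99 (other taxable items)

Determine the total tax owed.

$39.59

Building blocks set $24.30: toys and games → 10% → $2.43
Dry cleaning (3 garments) $34.79: personal services → 9.75% → $3.39
Area rug (5x8) $83.61: furniture, under $110.00 → 0% → $0.00
Granola (1 lb) $7.47: groceries → 9.25% → $0.69
Picture frame (8x10) $11.06: other taxable items → 5.5% → $0.61
Haircut $47.67: personal services → 9.75% → $4.65
Canvas tote bag $16.75: other taxable items → 5.5% → $0.92
Garment alterations $44.47: personal services → 9.75% → $4.34
Wall mirror $199.12: furniture, $110.00 or more → 10.75% → $21.41
Scented candle $20.99: other taxable items → 5.5% → $1.15
Total tax = $2.43 + $3.39 + $0.69 + $0.61 + $4.65 + $0.92 + $4.34 + $21.41 + $1.15 = $39.59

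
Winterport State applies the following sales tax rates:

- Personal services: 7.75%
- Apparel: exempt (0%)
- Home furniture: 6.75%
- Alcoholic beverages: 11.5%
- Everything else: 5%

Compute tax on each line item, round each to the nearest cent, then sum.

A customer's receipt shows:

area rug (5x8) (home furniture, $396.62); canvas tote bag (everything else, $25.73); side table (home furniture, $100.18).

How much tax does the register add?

$34.82

Area rug (5x8) $396.62: home furniture → 6.75% → $26.77
Canvas tote bag $25.73: everything else → 5% → $1.29
Side table $100.18: home furniture → 6.75% → $6.76
Total tax = $26.77 + $1.29 + $6.76 = $34.82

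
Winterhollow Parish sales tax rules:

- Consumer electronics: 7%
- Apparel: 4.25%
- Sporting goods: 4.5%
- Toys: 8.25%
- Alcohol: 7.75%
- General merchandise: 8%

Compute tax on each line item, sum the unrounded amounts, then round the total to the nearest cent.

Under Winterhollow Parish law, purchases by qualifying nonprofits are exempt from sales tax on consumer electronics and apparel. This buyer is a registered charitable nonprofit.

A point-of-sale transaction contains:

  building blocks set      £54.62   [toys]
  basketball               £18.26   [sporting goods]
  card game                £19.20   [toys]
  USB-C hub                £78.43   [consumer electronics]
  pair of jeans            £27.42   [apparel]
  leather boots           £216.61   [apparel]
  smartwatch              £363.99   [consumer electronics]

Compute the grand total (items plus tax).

Building blocks set £54.62: toys → 8.25% → £4.50615
Basketball £18.26: sporting goods → 4.5% → £0.8217
Card game £19.20: toys → 8.25% → £1.584
USB-C hub £78.43: consumer electronics, buyer-exempt → 0% → £0.00
Pair of jeans £27.42: apparel, buyer-exempt → 0% → £0.00
Leather boots £216.61: apparel, buyer-exempt → 0% → £0.00
Smartwatch £363.99: consumer electronics, buyer-exempt → 0% → £0.00
Subtotal = £778.53; unrounded tax = £6.91185 → £6.91; total due = £785.44

£785.44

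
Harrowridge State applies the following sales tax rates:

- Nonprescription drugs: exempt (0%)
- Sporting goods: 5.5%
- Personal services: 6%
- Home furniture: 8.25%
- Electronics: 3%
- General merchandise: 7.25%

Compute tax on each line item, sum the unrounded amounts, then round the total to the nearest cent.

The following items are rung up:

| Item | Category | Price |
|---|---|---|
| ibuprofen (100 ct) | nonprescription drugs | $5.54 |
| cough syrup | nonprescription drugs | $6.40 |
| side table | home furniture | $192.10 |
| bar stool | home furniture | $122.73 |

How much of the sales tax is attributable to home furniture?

Side table $192.10: home furniture → 8.25% → $15.84825
Bar stool $122.73: home furniture → 8.25% → $10.125225
Tax on home furniture: unrounded sum = $25.973475 → $25.97

$25.97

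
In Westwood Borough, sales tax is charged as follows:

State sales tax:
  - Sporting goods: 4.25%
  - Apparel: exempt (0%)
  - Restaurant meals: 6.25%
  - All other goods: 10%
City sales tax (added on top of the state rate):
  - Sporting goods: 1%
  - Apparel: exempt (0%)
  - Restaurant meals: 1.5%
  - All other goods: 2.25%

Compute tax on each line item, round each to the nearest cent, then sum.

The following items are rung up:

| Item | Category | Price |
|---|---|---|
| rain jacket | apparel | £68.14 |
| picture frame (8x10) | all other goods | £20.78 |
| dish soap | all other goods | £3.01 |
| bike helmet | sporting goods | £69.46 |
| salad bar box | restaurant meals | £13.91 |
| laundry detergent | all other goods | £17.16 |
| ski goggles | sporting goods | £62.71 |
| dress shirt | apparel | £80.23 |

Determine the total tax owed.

Rain jacket £68.14: apparel → 0% + 0% city = 0% → £0.00
Picture frame (8x10) £20.78: all other goods → 10% + 2.25% city = 12.25% → £2.55
Dish soap £3.01: all other goods → 10% + 2.25% city = 12.25% → £0.37
Bike helmet £69.46: sporting goods → 4.25% + 1% city = 5.25% → £3.65
Salad bar box £13.91: restaurant meals → 6.25% + 1.5% city = 7.75% → £1.08
Laundry detergent £17.16: all other goods → 10% + 2.25% city = 12.25% → £2.10
Ski goggles £62.71: sporting goods → 4.25% + 1% city = 5.25% → £3.29
Dress shirt £80.23: apparel → 0% + 0% city = 0% → £0.00
Total tax = £2.55 + £0.37 + £3.65 + £1.08 + £2.10 + £3.29 = £13.04

£13.04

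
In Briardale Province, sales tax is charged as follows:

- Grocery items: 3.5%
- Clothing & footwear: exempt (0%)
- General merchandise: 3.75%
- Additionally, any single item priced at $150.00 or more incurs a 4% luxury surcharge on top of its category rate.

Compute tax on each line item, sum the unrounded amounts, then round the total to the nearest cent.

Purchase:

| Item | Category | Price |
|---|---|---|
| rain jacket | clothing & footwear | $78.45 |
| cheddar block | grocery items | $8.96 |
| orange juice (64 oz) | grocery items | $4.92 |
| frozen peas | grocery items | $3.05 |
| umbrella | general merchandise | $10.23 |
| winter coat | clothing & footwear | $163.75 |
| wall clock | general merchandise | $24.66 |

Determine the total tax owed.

$8.45

Rain jacket $78.45: clothing & footwear → 0% → $0.00
Cheddar block $8.96: grocery items → 3.5% → $0.3136
Orange juice (64 oz) $4.92: grocery items → 3.5% → $0.1722
Frozen peas $3.05: grocery items → 3.5% → $0.10675
Umbrella $10.23: general merchandise → 3.75% → $0.383625
Winter coat $163.75: clothing & footwear → 0% + 4% surcharge = 4% → $6.55
Wall clock $24.66: general merchandise → 3.75% → $0.92475
Unrounded tax sum = $8.450925 → $8.45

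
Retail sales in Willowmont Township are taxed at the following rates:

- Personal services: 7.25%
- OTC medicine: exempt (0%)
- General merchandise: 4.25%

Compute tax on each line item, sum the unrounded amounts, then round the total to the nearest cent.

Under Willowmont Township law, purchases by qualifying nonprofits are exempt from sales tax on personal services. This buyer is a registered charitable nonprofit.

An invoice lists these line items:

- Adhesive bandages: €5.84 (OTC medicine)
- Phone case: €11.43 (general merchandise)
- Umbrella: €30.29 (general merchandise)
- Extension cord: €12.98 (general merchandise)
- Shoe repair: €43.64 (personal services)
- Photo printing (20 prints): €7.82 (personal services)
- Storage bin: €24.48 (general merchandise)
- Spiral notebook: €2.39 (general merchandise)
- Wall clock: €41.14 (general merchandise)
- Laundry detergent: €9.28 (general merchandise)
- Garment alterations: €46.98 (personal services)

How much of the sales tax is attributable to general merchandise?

Phone case €11.43: general merchandise → 4.25% → €0.485775
Umbrella €30.29: general merchandise → 4.25% → €1.287325
Extension cord €12.98: general merchandise → 4.25% → €0.55165
Storage bin €24.48: general merchandise → 4.25% → €1.0404
Spiral notebook €2.39: general merchandise → 4.25% → €0.101575
Wall clock €41.14: general merchandise → 4.25% → €1.74845
Laundry detergent €9.28: general merchandise → 4.25% → €0.3944
Tax on general merchandise: unrounded sum = €5.609575 → €5.61

€5.61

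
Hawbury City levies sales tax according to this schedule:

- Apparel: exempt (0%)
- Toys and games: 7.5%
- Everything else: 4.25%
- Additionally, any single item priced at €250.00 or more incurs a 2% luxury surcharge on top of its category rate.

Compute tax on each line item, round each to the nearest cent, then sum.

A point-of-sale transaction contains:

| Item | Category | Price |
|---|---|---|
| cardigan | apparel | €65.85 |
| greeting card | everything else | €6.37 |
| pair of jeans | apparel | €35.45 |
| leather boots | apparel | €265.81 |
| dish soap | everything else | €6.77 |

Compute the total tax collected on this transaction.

€5.88

Cardigan €65.85: apparel → 0% → €0.00
Greeting card €6.37: everything else → 4.25% → €0.27
Pair of jeans €35.45: apparel → 0% → €0.00
Leather boots €265.81: apparel → 0% + 2% surcharge = 2% → €5.32
Dish soap €6.77: everything else → 4.25% → €0.29
Total tax = €0.27 + €5.32 + €0.29 = €5.88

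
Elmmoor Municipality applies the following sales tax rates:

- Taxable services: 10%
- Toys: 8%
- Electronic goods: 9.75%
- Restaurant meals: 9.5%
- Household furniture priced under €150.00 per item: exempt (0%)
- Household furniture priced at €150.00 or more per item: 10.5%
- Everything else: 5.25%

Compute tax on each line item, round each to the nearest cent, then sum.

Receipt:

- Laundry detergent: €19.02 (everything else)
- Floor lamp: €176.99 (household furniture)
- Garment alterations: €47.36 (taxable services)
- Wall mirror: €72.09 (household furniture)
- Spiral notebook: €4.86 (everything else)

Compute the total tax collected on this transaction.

Laundry detergent €19.02: everything else → 5.25% → €1.00
Floor lamp €176.99: household furniture, €150.00 or more → 10.5% → €18.58
Garment alterations €47.36: taxable services → 10% → €4.74
Wall mirror €72.09: household furniture, under €150.00 → 0% → €0.00
Spiral notebook €4.86: everything else → 5.25% → €0.26
Total tax = €1.00 + €18.58 + €4.74 + €0.26 = €24.58

€24.58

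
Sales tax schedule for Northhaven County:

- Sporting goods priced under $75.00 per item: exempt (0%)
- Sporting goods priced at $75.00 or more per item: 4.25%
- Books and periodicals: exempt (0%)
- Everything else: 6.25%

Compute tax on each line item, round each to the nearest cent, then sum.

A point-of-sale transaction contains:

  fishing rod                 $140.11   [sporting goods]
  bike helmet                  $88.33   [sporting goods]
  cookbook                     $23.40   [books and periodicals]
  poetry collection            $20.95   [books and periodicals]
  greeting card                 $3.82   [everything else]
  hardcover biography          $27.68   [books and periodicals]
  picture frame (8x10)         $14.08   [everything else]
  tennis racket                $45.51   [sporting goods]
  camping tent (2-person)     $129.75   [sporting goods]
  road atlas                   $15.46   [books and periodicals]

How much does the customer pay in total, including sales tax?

Fishing rod $140.11: sporting goods, $75.00 or more → 4.25% → $5.95
Bike helmet $88.33: sporting goods, $75.00 or more → 4.25% → $3.75
Cookbook $23.40: books and periodicals → 0% → $0.00
Poetry collection $20.95: books and periodicals → 0% → $0.00
Greeting card $3.82: everything else → 6.25% → $0.24
Hardcover biography $27.68: books and periodicals → 0% → $0.00
Picture frame (8x10) $14.08: everything else → 6.25% → $0.88
Tennis racket $45.51: sporting goods, under $75.00 → 0% → $0.00
Camping tent (2-person) $129.75: sporting goods, $75.00 or more → 4.25% → $5.51
Road atlas $15.46: books and periodicals → 0% → $0.00
Subtotal = $509.09; tax = $16.33; total due = $525.42

$525.42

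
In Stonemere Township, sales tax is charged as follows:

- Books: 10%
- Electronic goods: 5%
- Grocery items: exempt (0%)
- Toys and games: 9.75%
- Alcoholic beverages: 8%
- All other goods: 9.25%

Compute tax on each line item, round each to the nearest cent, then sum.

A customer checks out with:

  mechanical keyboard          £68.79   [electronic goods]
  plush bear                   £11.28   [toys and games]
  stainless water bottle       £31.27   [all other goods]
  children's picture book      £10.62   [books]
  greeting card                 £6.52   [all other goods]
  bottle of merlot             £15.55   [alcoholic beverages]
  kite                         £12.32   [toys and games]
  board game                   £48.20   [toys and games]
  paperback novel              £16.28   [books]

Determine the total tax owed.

£17.86

Mechanical keyboard £68.79: electronic goods → 5% → £3.44
Plush bear £11.28: toys and games → 9.75% → £1.10
Stainless water bottle £31.27: all other goods → 9.25% → £2.89
Children's picture book £10.62: books → 10% → £1.06
Greeting card £6.52: all other goods → 9.25% → £0.60
Bottle of merlot £15.55: alcoholic beverages → 8% → £1.24
Kite £12.32: toys and games → 9.75% → £1.20
Board game £48.20: toys and games → 9.75% → £4.70
Paperback novel £16.28: books → 10% → £1.63
Total tax = £3.44 + £1.10 + £2.89 + £1.06 + £0.60 + £1.24 + £1.20 + £4.70 + £1.63 = £17.86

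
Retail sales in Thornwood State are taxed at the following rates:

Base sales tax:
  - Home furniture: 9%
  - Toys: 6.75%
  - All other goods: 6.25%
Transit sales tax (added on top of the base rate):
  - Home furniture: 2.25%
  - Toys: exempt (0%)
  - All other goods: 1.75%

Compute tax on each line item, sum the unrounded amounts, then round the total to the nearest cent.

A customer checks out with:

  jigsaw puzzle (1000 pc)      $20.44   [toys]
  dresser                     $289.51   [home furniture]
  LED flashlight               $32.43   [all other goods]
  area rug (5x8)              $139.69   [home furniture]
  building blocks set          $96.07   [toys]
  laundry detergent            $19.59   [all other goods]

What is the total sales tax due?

Jigsaw puzzle (1000 pc) $20.44: toys → 6.75% + 0% transit = 6.75% → $1.3797
Dresser $289.51: home furniture → 9% + 2.25% transit = 11.25% → $32.569875
LED flashlight $32.43: all other goods → 6.25% + 1.75% transit = 8% → $2.5944
Area rug (5x8) $139.69: home furniture → 9% + 2.25% transit = 11.25% → $15.715125
Building blocks set $96.07: toys → 6.75% + 0% transit = 6.75% → $6.484725
Laundry detergent $19.59: all other goods → 6.25% + 1.75% transit = 8% → $1.5672
Unrounded tax sum = $60.311025 → $60.31

$60.31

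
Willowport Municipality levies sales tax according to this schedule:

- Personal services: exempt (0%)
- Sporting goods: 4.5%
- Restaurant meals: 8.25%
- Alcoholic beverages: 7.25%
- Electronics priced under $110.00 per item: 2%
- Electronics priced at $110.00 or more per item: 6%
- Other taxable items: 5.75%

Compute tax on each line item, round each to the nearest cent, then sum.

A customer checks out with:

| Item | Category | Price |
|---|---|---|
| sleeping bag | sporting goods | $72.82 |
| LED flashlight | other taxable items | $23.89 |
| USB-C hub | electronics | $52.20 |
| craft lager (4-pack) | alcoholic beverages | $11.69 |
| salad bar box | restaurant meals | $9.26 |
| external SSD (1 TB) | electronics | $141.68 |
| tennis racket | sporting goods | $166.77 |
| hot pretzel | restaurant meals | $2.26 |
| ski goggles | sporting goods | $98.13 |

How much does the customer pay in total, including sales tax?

Sleeping bag $72.82: sporting goods → 4.5% → $3.28
LED flashlight $23.89: other taxable items → 5.75% → $1.37
USB-C hub $52.20: electronics, under $110.00 → 2% → $1.04
Craft lager (4-pack) $11.69: alcoholic beverages → 7.25% → $0.85
Salad bar box $9.26: restaurant meals → 8.25% → $0.76
External SSD (1 TB) $141.68: electronics, $110.00 or more → 6% → $8.50
Tennis racket $166.77: sporting goods → 4.5% → $7.50
Hot pretzel $2.26: restaurant meals → 8.25% → $0.19
Ski goggles $98.13: sporting goods → 4.5% → $4.42
Subtotal = $578.70; tax = $27.91; total due = $606.61

$606.61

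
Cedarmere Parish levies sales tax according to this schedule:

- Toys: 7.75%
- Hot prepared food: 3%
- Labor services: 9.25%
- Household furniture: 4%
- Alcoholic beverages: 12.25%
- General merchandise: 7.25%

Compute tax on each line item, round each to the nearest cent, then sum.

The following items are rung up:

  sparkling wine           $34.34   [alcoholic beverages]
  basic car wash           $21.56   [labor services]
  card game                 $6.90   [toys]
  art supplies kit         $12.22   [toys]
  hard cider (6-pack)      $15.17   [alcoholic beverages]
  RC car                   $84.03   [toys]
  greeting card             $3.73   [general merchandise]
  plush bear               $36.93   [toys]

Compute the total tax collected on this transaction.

$19.18

Sparkling wine $34.34: alcoholic beverages → 12.25% → $4.21
Basic car wash $21.56: labor services → 9.25% → $1.99
Card game $6.90: toys → 7.75% → $0.53
Art supplies kit $12.22: toys → 7.75% → $0.95
Hard cider (6-pack) $15.17: alcoholic beverages → 12.25% → $1.86
RC car $84.03: toys → 7.75% → $6.51
Greeting card $3.73: general merchandise → 7.25% → $0.27
Plush bear $36.93: toys → 7.75% → $2.86
Total tax = $4.21 + $1.99 + $0.53 + $0.95 + $1.86 + $6.51 + $0.27 + $2.86 = $19.18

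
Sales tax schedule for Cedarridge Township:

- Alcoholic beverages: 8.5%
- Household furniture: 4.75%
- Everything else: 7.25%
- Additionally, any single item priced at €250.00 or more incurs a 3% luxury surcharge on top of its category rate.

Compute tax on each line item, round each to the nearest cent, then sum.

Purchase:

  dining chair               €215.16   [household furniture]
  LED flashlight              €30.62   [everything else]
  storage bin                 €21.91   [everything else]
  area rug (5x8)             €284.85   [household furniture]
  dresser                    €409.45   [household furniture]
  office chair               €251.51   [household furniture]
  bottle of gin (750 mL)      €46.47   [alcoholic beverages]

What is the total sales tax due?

Dining chair €215.16: household furniture → 4.75% → €10.22
LED flashlight €30.62: everything else → 7.25% → €2.22
Storage bin €21.91: everything else → 7.25% → €1.59
Area rug (5x8) €284.85: household furniture → 4.75% + 3% surcharge = 7.75% → €22.08
Dresser €409.45: household furniture → 4.75% + 3% surcharge = 7.75% → €31.73
Office chair €251.51: household furniture → 4.75% + 3% surcharge = 7.75% → €19.49
Bottle of gin (750 mL) €46.47: alcoholic beverages → 8.5% → €3.95
Total tax = €10.22 + €2.22 + €1.59 + €22.08 + €31.73 + €19.49 + €3.95 = €91.28

€91.28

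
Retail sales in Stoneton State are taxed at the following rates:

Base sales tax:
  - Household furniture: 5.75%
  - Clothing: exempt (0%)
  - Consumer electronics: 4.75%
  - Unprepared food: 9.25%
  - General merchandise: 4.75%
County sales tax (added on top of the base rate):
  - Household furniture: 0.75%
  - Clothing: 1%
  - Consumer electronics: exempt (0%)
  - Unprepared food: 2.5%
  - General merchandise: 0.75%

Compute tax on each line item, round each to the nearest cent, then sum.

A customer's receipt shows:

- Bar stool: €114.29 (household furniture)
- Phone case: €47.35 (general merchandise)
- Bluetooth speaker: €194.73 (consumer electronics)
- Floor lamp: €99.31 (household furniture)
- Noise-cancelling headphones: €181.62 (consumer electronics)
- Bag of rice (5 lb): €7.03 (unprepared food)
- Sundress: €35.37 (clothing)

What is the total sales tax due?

Bar stool €114.29: household furniture → 5.75% + 0.75% county = 6.5% → €7.43
Phone case €47.35: general merchandise → 4.75% + 0.75% county = 5.5% → €2.60
Bluetooth speaker €194.73: consumer electronics → 4.75% + 0% county = 4.75% → €9.25
Floor lamp €99.31: household furniture → 5.75% + 0.75% county = 6.5% → €6.46
Noise-cancelling headphones €181.62: consumer electronics → 4.75% + 0% county = 4.75% → €8.63
Bag of rice (5 lb) €7.03: unprepared food → 9.25% + 2.5% county = 11.75% → €0.83
Sundress €35.37: clothing → 0% + 1% county = 1% → €0.35
Total tax = €7.43 + €2.60 + €9.25 + €6.46 + €8.63 + €0.83 + €0.35 = €35.55

€35.55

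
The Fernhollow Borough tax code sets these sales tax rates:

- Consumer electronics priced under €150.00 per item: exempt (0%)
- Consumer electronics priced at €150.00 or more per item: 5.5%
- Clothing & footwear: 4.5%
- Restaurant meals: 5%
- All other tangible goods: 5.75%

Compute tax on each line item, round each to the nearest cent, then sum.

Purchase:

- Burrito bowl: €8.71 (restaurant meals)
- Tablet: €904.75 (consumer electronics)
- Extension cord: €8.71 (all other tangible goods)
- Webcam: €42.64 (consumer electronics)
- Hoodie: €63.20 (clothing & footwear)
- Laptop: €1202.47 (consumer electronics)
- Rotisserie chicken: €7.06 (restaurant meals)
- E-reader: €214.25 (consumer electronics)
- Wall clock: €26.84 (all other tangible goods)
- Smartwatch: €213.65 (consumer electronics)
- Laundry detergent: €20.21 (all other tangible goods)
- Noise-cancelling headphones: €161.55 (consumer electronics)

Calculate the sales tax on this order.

€155.15

Burrito bowl €8.71: restaurant meals → 5% → €0.44
Tablet €904.75: consumer electronics, €150.00 or more → 5.5% → €49.76
Extension cord €8.71: all other tangible goods → 5.75% → €0.50
Webcam €42.64: consumer electronics, under €150.00 → 0% → €0.00
Hoodie €63.20: clothing & footwear → 4.5% → €2.84
Laptop €1202.47: consumer electronics, €150.00 or more → 5.5% → €66.14
Rotisserie chicken €7.06: restaurant meals → 5% → €0.35
E-reader €214.25: consumer electronics, €150.00 or more → 5.5% → €11.78
Wall clock €26.84: all other tangible goods → 5.75% → €1.54
Smartwatch €213.65: consumer electronics, €150.00 or more → 5.5% → €11.75
Laundry detergent €20.21: all other tangible goods → 5.75% → €1.16
Noise-cancelling headphones €161.55: consumer electronics, €150.00 or more → 5.5% → €8.89
Total tax = €0.44 + €49.76 + €0.50 + €2.84 + €66.14 + €0.35 + €11.78 + €1.54 + €11.75 + €1.16 + €8.89 = €155.15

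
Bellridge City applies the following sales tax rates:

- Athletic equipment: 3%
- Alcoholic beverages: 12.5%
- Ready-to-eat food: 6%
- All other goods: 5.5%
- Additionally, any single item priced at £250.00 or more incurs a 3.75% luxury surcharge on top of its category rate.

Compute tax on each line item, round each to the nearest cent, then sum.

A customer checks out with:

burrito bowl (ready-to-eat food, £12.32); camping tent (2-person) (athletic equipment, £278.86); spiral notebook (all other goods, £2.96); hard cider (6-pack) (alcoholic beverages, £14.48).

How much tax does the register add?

£21.53

Burrito bowl £12.32: ready-to-eat food → 6% → £0.74
Camping tent (2-person) £278.86: athletic equipment → 3% + 3.75% surcharge = 6.75% → £18.82
Spiral notebook £2.96: all other goods → 5.5% → £0.16
Hard cider (6-pack) £14.48: alcoholic beverages → 12.5% → £1.81
Total tax = £0.74 + £18.82 + £0.16 + £1.81 = £21.53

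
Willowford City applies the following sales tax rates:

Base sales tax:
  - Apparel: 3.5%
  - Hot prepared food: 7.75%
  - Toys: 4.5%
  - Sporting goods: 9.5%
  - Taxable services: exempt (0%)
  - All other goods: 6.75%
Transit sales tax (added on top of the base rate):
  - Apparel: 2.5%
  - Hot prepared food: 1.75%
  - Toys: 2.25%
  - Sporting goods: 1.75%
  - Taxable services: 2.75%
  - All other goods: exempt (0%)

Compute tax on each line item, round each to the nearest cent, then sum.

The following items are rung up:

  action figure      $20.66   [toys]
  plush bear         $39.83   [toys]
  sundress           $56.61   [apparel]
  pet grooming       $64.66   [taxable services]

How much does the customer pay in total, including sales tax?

Action figure $20.66: toys → 4.5% + 2.25% transit = 6.75% → $1.39
Plush bear $39.83: toys → 4.5% + 2.25% transit = 6.75% → $2.69
Sundress $56.61: apparel → 3.5% + 2.5% transit = 6% → $3.40
Pet grooming $64.66: taxable services → 0% + 2.75% transit = 2.75% → $1.78
Subtotal = $181.76; tax = $9.26; total due = $191.02

$191.02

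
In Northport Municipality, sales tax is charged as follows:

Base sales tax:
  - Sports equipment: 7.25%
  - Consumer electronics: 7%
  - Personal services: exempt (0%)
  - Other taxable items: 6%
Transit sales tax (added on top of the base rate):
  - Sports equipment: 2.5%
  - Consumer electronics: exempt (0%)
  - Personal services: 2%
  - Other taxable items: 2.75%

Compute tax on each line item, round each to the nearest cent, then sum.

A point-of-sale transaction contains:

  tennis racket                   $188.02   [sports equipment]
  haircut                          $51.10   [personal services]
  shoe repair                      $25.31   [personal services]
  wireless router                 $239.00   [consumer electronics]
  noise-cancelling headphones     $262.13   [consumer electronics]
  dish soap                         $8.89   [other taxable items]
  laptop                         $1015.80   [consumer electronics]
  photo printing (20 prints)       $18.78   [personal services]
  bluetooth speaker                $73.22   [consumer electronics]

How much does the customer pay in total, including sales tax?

Tennis racket $188.02: sports equipment → 7.25% + 2.5% transit = 9.75% → $18.33
Haircut $51.10: personal services → 0% + 2% transit = 2% → $1.02
Shoe repair $25.31: personal services → 0% + 2% transit = 2% → $0.51
Wireless router $239.00: consumer electronics → 7% + 0% transit = 7% → $16.73
Noise-cancelling headphones $262.13: consumer electronics → 7% + 0% transit = 7% → $18.35
Dish soap $8.89: other taxable items → 6% + 2.75% transit = 8.75% → $0.78
Laptop $1015.80: consumer electronics → 7% + 0% transit = 7% → $71.11
Photo printing (20 prints) $18.78: personal services → 0% + 2% transit = 2% → $0.38
Bluetooth speaker $73.22: consumer electronics → 7% + 0% transit = 7% → $5.13
Subtotal = $1882.25; tax = $132.34; total due = $2014.59

$2014.59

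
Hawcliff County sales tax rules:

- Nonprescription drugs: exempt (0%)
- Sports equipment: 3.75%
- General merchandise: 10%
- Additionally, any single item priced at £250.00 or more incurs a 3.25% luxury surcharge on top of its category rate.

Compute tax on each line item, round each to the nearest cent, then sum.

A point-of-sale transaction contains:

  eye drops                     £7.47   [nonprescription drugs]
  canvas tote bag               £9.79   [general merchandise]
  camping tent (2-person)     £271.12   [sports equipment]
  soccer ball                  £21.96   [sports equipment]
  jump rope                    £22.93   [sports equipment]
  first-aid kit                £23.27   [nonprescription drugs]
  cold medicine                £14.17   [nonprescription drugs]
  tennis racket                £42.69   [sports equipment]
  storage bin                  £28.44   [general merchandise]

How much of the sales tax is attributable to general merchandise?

Canvas tote bag £9.79: general merchandise → 10% → £0.98
Storage bin £28.44: general merchandise → 10% → £2.84
Tax on general merchandise = £0.98 + £2.84 = £3.82

£3.82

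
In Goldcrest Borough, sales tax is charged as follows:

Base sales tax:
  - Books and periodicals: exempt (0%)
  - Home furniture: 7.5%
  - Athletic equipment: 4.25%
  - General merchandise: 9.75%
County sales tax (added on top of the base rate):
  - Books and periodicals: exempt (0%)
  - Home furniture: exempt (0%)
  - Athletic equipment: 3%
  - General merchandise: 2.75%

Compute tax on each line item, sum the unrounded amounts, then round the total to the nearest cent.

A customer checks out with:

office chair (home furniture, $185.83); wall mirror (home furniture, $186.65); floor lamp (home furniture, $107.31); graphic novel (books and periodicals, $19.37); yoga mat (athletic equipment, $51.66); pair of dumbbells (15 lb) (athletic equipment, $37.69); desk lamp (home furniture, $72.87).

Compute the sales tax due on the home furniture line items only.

$41.45

Office chair $185.83: home furniture → 7.5% + 0% county = 7.5% → $13.93725
Wall mirror $186.65: home furniture → 7.5% + 0% county = 7.5% → $13.99875
Floor lamp $107.31: home furniture → 7.5% + 0% county = 7.5% → $8.04825
Desk lamp $72.87: home furniture → 7.5% + 0% county = 7.5% → $5.46525
Tax on home furniture: unrounded sum = $41.4495 → $41.45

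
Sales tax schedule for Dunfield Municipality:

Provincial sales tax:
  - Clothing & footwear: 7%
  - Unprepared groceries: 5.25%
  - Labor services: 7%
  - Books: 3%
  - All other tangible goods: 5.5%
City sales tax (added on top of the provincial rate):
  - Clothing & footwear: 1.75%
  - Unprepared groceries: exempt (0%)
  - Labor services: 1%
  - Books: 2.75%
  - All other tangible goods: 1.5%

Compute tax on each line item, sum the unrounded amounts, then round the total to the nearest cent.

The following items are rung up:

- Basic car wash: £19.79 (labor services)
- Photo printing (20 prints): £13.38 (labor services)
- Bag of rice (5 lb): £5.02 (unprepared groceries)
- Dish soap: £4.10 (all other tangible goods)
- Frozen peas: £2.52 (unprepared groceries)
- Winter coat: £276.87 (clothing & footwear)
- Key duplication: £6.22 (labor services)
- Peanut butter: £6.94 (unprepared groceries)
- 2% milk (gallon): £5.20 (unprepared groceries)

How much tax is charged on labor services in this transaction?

Basic car wash £19.79: labor services → 7% + 1% city = 8% → £1.5832
Photo printing (20 prints) £13.38: labor services → 7% + 1% city = 8% → £1.0704
Key duplication £6.22: labor services → 7% + 1% city = 8% → £0.4976
Tax on labor services: unrounded sum = £3.1512 → £3.15

£3.15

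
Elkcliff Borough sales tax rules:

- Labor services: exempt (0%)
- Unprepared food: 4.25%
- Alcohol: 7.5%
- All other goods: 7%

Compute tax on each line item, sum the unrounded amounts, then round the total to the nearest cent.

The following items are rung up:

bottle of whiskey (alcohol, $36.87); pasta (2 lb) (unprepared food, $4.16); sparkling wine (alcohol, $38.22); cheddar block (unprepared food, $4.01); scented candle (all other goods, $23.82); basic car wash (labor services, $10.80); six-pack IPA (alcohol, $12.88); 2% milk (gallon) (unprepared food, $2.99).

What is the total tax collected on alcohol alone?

$6.60

Bottle of whiskey $36.87: alcohol → 7.5% → $2.76525
Sparkling wine $38.22: alcohol → 7.5% → $2.8665
Six-pack IPA $12.88: alcohol → 7.5% → $0.966
Tax on alcohol: unrounded sum = $6.59775 → $6.60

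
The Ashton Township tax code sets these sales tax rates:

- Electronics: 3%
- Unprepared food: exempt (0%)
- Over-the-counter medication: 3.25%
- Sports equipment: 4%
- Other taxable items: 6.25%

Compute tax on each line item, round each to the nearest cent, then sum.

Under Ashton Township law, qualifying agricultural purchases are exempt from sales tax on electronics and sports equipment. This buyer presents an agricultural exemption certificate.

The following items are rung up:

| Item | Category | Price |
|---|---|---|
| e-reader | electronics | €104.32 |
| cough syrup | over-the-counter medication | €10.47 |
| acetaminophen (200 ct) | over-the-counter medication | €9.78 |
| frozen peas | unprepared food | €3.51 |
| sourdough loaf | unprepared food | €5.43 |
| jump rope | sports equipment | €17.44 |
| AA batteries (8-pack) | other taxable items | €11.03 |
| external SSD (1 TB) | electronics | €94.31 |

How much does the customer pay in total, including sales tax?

€257.64

E-reader €104.32: electronics, buyer-exempt → 0% → €0.00
Cough syrup €10.47: over-the-counter medication → 3.25% → €0.34
Acetaminophen (200 ct) €9.78: over-the-counter medication → 3.25% → €0.32
Frozen peas €3.51: unprepared food → 0% → €0.00
Sourdough loaf €5.43: unprepared food → 0% → €0.00
Jump rope €17.44: sports equipment, buyer-exempt → 0% → €0.00
AA batteries (8-pack) €11.03: other taxable items → 6.25% → €0.69
External SSD (1 TB) €94.31: electronics, buyer-exempt → 0% → €0.00
Subtotal = €256.29; tax = €1.35; total due = €257.64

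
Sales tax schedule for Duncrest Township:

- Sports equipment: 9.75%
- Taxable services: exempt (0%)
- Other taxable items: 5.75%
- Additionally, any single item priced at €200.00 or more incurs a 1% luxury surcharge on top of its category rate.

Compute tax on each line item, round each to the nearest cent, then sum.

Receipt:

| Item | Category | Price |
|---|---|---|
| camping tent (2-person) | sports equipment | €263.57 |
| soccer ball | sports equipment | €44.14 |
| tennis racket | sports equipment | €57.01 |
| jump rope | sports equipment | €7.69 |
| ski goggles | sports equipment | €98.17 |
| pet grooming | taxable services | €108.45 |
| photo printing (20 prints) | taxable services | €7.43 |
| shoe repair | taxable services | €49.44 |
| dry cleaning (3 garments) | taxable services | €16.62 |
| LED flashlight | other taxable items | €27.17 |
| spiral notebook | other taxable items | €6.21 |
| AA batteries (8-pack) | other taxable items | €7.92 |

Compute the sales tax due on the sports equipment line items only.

€48.51

Camping tent (2-person) €263.57: sports equipment → 9.75% + 1% surcharge = 10.75% → €28.33
Soccer ball €44.14: sports equipment → 9.75% → €4.30
Tennis racket €57.01: sports equipment → 9.75% → €5.56
Jump rope €7.69: sports equipment → 9.75% → €0.75
Ski goggles €98.17: sports equipment → 9.75% → €9.57
Tax on sports equipment = €28.33 + €4.30 + €5.56 + €0.75 + €9.57 = €48.51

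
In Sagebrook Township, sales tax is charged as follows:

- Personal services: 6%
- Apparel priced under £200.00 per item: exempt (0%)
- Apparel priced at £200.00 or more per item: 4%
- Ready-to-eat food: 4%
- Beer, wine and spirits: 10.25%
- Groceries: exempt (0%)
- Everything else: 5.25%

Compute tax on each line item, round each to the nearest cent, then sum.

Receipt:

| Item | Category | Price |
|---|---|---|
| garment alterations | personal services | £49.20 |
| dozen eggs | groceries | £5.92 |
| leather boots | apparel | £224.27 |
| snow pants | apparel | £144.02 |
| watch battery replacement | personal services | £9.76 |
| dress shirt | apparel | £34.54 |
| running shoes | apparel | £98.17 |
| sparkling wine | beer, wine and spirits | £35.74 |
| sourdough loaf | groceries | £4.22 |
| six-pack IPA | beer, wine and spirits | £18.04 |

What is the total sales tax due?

Garment alterations £49.20: personal services → 6% → £2.95
Dozen eggs £5.92: groceries → 0% → £0.00
Leather boots £224.27: apparel, £200.00 or more → 4% → £8.97
Snow pants £144.02: apparel, under £200.00 → 0% → £0.00
Watch battery replacement £9.76: personal services → 6% → £0.59
Dress shirt £34.54: apparel, under £200.00 → 0% → £0.00
Running shoes £98.17: apparel, under £200.00 → 0% → £0.00
Sparkling wine £35.74: beer, wine and spirits → 10.25% → £3.66
Sourdough loaf £4.22: groceries → 0% → £0.00
Six-pack IPA £18.04: beer, wine and spirits → 10.25% → £1.85
Total tax = £2.95 + £8.97 + £0.59 + £3.66 + £1.85 = £18.02

£18.02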